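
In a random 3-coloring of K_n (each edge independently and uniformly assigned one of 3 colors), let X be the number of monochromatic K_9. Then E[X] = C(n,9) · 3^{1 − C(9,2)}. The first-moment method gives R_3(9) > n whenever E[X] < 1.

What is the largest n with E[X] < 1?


We need C(n, 9) · 3^{1 − 36} < 1, i.e. C(n, 9) < 3^{36 − 1} = 50031545098999707.
Check values of n near the boundary:
  n = 295: C(295, 9) = 41221140106119260; 41221140106119260 < 50031545098999707? YES
  n = 296: C(296, 9) = 42513789098994080; 42513789098994080 < 50031545098999707? YES
  n = 297: C(297, 9) = 43842345008337645; 43842345008337645 < 50031545098999707? YES
  n = 298: C(298, 9) = 45207677551849890; 45207677551849890 < 50031545098999707? YES
  n = 299: C(299, 9) = 46610674441390059; 46610674441390059 < 50031545098999707? YES
  n = 300: C(300, 9) = 48052241692154700; 48052241692154700 < 50031545098999707? YES
  n = 301: C(301, 9) = 49533303936090975; 49533303936090975 < 50031545098999707? YES
  n = 302: C(302, 9) = 51054804739588650; 51054804739588650 < 50031545098999707? NO
  n = 303: C(303, 9) = 52617706925494425; 52617706925494425 < 50031545098999707? NO
The largest n with C(n, 9) < 50031545098999707 is n = 301 (where E[X] = 16511101312030325/16677181699666569 ≈ 0.99004). Hence R_3(9) > 301, i.e. R_3(9) ≥ 302.

Largest n = 301; hence R_3(9) > 301.


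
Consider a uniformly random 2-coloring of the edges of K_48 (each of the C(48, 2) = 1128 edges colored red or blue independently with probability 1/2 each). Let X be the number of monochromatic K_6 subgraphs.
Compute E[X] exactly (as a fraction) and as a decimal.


Let X = Σ_S X_S over the C(48, 6) = 12271512 subsets S of size 6, where X_S = 1 if the K_6 on S is monochromatic.
For a fixed S, the K_6 on S has C(6, 2) = 15 edges. P[all 15 edges red] = (1/2)^15, and likewise for blue, so P[monochromatic] = 2·(1/2)^15 = 2^{1 − 15} = 1/16384.
Summing: E[X] = C(48, 6) · 2^{1 − 15} = 12271512 · 1/16384 = 1533939/2048.
Numerically: E[X] ≈ 748.99365.

E[X] = C(48,6)·2^(1−C(6,2)) = 1533939/2048 ≈ 748.99365.


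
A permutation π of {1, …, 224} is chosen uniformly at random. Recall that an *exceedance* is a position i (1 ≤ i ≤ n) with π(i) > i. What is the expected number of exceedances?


Write X = Σ_{i=1}^{224} X_i, where X_i = 1_{π(i) > i}.
For each fixed i, π(i) is uniform over {1, …, 224} (marginal of a uniform permutation), so P[π(i) > i] = (n − i)/n. Summing: Σ_{i=1}^{224} (n − i)/n = (0 + 1 + … + 223)/224 = 224(224 − 1)/(2·224) = (224 − 1)/2.
Hence E[X] = Σ_{i=1}^{224} (224 − i)/224 = 223/2 ≈ 111.500.

E[X] = 223/2 = 111.500.


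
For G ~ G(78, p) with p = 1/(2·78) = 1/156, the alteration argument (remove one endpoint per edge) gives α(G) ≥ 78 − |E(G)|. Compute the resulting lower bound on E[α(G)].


E[|E(G)|] = C(78, 2)·p = 3003 · (1/156) = 77/4.
E[α(G)] ≥ n − E[|E(G)|] = 78 − 77/4 = 235/4.
Numerically: ≈ 58.75000.
(This is only a lower bound; the true E[α(G)] may be larger.)

E[α(G)] ≥ 235/4 ≈ 58.75000.


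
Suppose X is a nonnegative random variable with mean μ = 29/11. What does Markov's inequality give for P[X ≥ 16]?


μ = E[X] = 29/11, a = 16.
Markov: P[X ≥ 16] ≤ μ/a = (29/11)/16 = 29/176.
Numerically: ≈ 0.1648.
(Since a = 16 > μ = 2.6364, the bound 29/176 is < 1 and informative.)

P[X ≥ 16] ≤ 29/176 ≈ 0.1648.


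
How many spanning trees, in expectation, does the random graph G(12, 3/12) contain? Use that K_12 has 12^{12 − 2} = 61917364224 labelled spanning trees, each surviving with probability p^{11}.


K_12 has 12^{12 − 2} = 61917364224 labelled spanning trees.
For each such spanning tree H, let X_H = 1 if all 11 edges of H are present in G. Then P[X_H = 1] = p^{11} = (1/4)^{11} = 1/4194304.
Summing the indicators: E[X] = Σ_H E[X_H] = 61917364224 · p^{11} = 61917364224 · 1/4194304 = 59049/4.
Numerically: E[X] ≈ 14762.

E[X] = 61917364224 · (1/4)^{11} = 59049/4 ≈ 14762.


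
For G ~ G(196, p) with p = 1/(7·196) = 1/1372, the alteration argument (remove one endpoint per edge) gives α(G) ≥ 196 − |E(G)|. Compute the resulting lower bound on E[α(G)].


E[|E(G)|] = C(196, 2)·p = 19110 · (1/1372) = 195/14.
E[α(G)] ≥ n − E[|E(G)|] = 196 − 195/14 = 2549/14.
Numerically: ≈ 182.07143.
(This is only a lower bound; the true E[α(G)] may be larger.)

E[α(G)] ≥ 2549/14 ≈ 182.07143.


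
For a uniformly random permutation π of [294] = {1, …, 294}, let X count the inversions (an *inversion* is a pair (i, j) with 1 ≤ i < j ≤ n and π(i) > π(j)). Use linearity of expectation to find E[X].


Write X = Σ X_I over the C(294, 2) = 43071 pairs i < j, with X_I the indicator of one inversion.
There are 43071 indicators.
For each fixed pair i < j, the values π(i) and π(j) are two distinct elements of {1, …, 294} in uniformly random order; by symmetry P[π(i) > π(j)] = 1/2.
By linearity: E[X] = 43071 · (1/2) = C(294, 2) · (1/2) = 43071/2 = 43071/2 ≈ 21535.500.

E[X] = 43071/2 = 21535.500.


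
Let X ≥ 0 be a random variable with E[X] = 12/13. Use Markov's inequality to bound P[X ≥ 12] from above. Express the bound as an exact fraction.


μ = E[X] = 12/13, a = 12.
Markov: P[X ≥ 12] ≤ μ/a = (12/13)/12 = 1/13.
Numerically: ≈ 0.077.
(Since a = 12 > μ = 0.923, the bound 1/13 is < 1 and informative.)

P[X ≥ 12] ≤ 1/13 ≈ 0.077.


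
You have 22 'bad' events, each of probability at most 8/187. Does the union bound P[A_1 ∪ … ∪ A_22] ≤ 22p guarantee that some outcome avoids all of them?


Union bound: P[∪_{i=1}^{22} A_i] ≤ Σ_i P[A_i] ≤ 22·p = 22·(8/187) = 16/17.
Numerically: 16/17 ≈ 0.94118.
Is 16/17 < 1? YES.
Since P[∪ A_i] ≤ 16/17 < 1, the complement has P[∩ A_i^c] ≥ 1 − 16/17 = 1/17 > 0, so some outcome avoids every A_i.

22·p = 16/17 ≈ 0.94118; existence CERTIFIED by the union bound.


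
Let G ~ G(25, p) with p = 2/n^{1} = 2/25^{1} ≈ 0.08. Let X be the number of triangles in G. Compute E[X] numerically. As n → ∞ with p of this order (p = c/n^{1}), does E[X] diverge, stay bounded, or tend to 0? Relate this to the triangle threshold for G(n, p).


Number of potential triangles: C(25, 3) = 2300.
Each occurs with probability p³ ≈ (0.08)³ ≈ 5.120000e-04.
By linearity: E[X] = C(25, 3)·p³ ≈ 2300 · 5.120000e-04 ≈ 1.1776.
Here α = 1, so p = 2/n is exactly at the triangle threshold p ~ 1/n. Asymptotically E[X] → c³/6 = 2³/6 = 4/3 ≈ 1.3333, a bounded constant. In this regime the triangle count is asymptotically Poisson(c³/6).

E[X] ≈ 1.1776; in regime p = Θ(1/n^{1}) E[X] stays bounded (at the triangle threshold p ~ 1/n).


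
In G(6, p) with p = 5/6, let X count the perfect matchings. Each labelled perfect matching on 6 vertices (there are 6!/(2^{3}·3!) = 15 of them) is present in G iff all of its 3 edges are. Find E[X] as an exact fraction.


K_6 has 6!/(2^{3}·3!) = 15 labelled perfect matchings.
For each such perfect matching H, let X_H = 1 if all 3 edges of H are present in G. Then P[X_H = 1] = p^{3} = (5/6)^{3} = 125/216.
Summing the indicators: E[X] = Σ_H E[X_H] = 15 · p^{3} = 15 · 125/216 = 625/72.
Numerically: E[X] ≈ 8.68.

E[X] = 15 · (5/6)^{3} = 625/72 ≈ 8.68.


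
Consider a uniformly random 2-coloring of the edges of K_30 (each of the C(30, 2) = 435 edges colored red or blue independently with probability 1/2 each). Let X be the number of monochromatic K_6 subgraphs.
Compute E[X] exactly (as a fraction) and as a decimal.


Let X = Σ_S X_S over the C(30, 6) = 593775 subsets S of size 6, where X_S = 1 if the K_6 on S is monochromatic.
For a fixed S, the K_6 on S has C(6, 2) = 15 edges. P[all 15 edges red] = (1/2)^15, and likewise for blue, so P[monochromatic] = 2·(1/2)^15 = 2^{1 − 15} = 1/16384.
By linearity of expectation: E[X] = C(30, 6) · 2^{1 − 15} = 593775 · 1/16384 = 593775/16384.
Numerically: E[X] ≈ 36.24115.

E[X] = C(30,6)·2^(1−C(6,2)) = 593775/16384 ≈ 36.24115.


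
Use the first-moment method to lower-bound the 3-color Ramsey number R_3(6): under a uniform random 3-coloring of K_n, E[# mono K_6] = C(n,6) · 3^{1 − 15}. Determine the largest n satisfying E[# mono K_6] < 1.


We need C(n, 6) · 3^{1 − 15} < 1, i.e. C(n, 6) < 3^{15 − 1} = 4782969.
Check values of n near the boundary:
  n = 36: C(36, 6) = 1947792; 1947792 < 4782969? YES
  n = 37: C(37, 6) = 2324784; 2324784 < 4782969? YES
  n = 38: C(38, 6) = 2760681; 2760681 < 4782969? YES
  n = 39: C(39, 6) = 3262623; 3262623 < 4782969? YES
  n = 40: C(40, 6) = 3838380; 3838380 < 4782969? YES
  n = 41: C(41, 6) = 4496388; 4496388 < 4782969? YES
  n = 42: C(42, 6) = 5245786; 5245786 < 4782969? NO
  n = 43: C(43, 6) = 6096454; 6096454 < 4782969? NO
  n = 44: C(44, 6) = 7059052; 7059052 < 4782969? NO
The largest n with C(n, 6) < 4782969 is n = 41 (where E[X] = 1498796/1594323 ≈ 0.940083). Hence R_3(6) > 41, i.e. R_3(6) ≥ 42.

Largest n = 41; hence R_3(6) > 41.


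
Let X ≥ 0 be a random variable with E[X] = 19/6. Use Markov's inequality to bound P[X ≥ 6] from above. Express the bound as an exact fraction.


μ = E[X] = 19/6, a = 6.
Markov: P[X ≥ 6] ≤ μ/a = (19/6)/6 = 19/36.
Numerically: ≈ 0.52778.
(Since a = 6 > μ = 3.16667, the bound 19/36 is < 1 and informative.)

P[X ≥ 6] ≤ 19/36 ≈ 0.52778.


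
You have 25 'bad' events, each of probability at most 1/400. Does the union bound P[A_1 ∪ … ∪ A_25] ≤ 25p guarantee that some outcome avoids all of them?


Union bound: P[∪_{i=1}^{25} A_i] ≤ Σ_i P[A_i] ≤ 25·p = 25·(1/400) = 1/16.
Numerically: 1/16 ≈ 0.062500.
Is 1/16 < 1? YES.
Since P[∪ A_i] ≤ 1/16 < 1, the complement has P[∩ A_i^c] ≥ 1 − 1/16 = 15/16 > 0, so some outcome avoids every A_i.

25·p = 1/16 ≈ 0.062500; existence CERTIFIED by the union bound.


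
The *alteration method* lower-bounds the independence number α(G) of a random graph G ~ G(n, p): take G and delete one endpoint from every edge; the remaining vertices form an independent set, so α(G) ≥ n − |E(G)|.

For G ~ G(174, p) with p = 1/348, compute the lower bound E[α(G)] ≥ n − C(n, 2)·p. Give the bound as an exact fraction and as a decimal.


E[|E(G)|] = C(174, 2)·p = 15051 · (1/348) = 173/4.
E[α(G)] ≥ n − E[|E(G)|] = 174 − 173/4 = 523/4.
Numerically: ≈ 130.7500.
(This is only a lower bound; the true E[α(G)] may be larger.)

E[α(G)] ≥ 523/4 ≈ 130.7500.


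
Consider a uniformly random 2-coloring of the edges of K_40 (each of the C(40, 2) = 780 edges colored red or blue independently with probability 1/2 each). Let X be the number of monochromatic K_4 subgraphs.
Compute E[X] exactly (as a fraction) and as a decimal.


Let X = Σ_S X_S over the C(40, 4) = 91390 subsets S of size 4, where X_S = 1 if the K_4 on S is monochromatic.
For a fixed S, the K_4 on S has C(4, 2) = 6 edges. P[all 6 edges red] = (1/2)^6, and likewise for blue, so P[monochromatic] = 2·(1/2)^6 = 2^{1 − 6} = 1/32.
Summing: E[X] = C(40, 4) · 2^{1 − 6} = 91390 · 1/32 = 45695/16.
Numerically: E[X] ≈ 2855.93750.

E[X] = C(40,4)·2^(1−C(4,2)) = 45695/16 ≈ 2855.93750.


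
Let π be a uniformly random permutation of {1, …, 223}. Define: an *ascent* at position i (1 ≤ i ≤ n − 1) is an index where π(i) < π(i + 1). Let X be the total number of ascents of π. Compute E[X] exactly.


Write X = Σ X_I over i = 1, …, 222, with X_I the indicator of one ascent.
There are 222 indicators.
For each fixed i, the pair (π(i), π(i+1)) is a uniformly random ordered pair of distinct values from {1, …, 223}; by symmetry P[π(i) < π(i+1)] = 1/2.
By linearity: E[X] = 222 · (1/2) = (223 − 1) · (1/2) = 111 ≈ 111.000000.

E[X] = 111 = 111.000000.


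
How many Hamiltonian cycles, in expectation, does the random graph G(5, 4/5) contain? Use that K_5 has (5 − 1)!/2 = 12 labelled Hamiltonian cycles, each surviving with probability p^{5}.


K_5 has (5 − 1)!/2 = 12 labelled Hamiltonian cycles.
For each such Hamiltonian cycle H, let X_H = 1 if all 5 edges of H are present in G. Then P[X_H = 1] = p^{5} = (4/5)^{5} = 1024/3125.
By linearity: E[X] = Σ_H E[X_H] = 12 · p^{5} = 12 · 1024/3125 = 12288/3125.
Numerically: E[X] ≈ 3.93216.

E[X] = 12 · (4/5)^{5} = 12288/3125 ≈ 3.93216.


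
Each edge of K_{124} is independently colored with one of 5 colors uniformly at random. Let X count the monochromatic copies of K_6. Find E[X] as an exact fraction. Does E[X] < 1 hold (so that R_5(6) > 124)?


E[X] = C(124, 6) · 5^{1 − 15} = 4465475476 · 5^{−14} = 4465475476/6103515625.
As a reduced fraction: E[X] = 4465475476/6103515625 ≈ 0.73162.
Is E[X] < 1? YES.
Since E[X] < 1, there exists a 5-coloring of K_{124} with no monochromatic K_6; hence R_5(6) > 124.

E[X] = 4465475476/6103515625 ≈ 0.73162; E[X] < 1, so R_5(6) > 124.


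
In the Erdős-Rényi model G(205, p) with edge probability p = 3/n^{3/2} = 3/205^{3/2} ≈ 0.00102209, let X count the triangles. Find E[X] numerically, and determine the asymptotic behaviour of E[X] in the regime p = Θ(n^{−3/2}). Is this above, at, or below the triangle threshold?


Number of potential triangles: C(205, 3) = 1414910.
Each occurs with probability p³ ≈ (0.00102209)³ ≈ 1.06775445e-09.
By linearity: E[X] = C(205, 3)·p³ ≈ 1414910 · 1.06775445e-09 ≈ 0.001511.
Since α = 3/2 > 1, p = c/n^{3/2} = o(1/n) is below the triangle threshold p ~ 1/n. Asymptotically E[X] ~ (c³/6)·n^{3(1−α)} = (3³/6)·n^{-1.5} → 0, so by Markov's inequality G has no triangles w.h.p.

E[X] ≈ 0.001511; in regime p = Θ(1/n^{3/2}) E[X] tends to 0 (below the triangle threshold p ~ 1/n).


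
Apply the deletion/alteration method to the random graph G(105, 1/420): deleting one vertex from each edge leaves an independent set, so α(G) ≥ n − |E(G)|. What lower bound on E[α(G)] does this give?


E[|E(G)|] = C(105, 2)·p = 5460 · (1/420) = 13.
E[α(G)] ≥ n − E[|E(G)|] = 105 − 13 = 92.
Numerically: ≈ 92.00000.
(This is only a lower bound; the true E[α(G)] may be larger.)

E[α(G)] ≥ 92 ≈ 92.00000.


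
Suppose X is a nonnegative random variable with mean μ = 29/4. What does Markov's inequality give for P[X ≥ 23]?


μ = E[X] = 29/4, a = 23.
Markov: P[X ≥ 23] ≤ μ/a = (29/4)/23 = 29/92.
Numerically: ≈ 0.315.
(Since a = 23 > μ = 7.250, the bound 29/92 is < 1 and informative.)

P[X ≥ 23] ≤ 29/92 ≈ 0.315.


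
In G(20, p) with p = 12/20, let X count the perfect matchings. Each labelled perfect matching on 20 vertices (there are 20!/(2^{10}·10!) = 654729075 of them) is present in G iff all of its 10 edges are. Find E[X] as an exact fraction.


K_20 has 20!/(2^{10}·10!) = 654729075 labelled perfect matchings.
For each such perfect matching H, let X_H = 1 if all 10 edges of H are present in G. Then P[X_H = 1] = p^{10} = (3/5)^{10} = 59049/9765625.
By linearity of expectation: E[X] = Σ_H E[X_H] = 654729075 · p^{10} = 654729075 · 59049/9765625 = 1546443885987/390625.
Numerically: E[X] ≈ 3.96e+06.

E[X] = 654729075 · (3/5)^{10} = 1546443885987/390625 ≈ 3.96e+06.


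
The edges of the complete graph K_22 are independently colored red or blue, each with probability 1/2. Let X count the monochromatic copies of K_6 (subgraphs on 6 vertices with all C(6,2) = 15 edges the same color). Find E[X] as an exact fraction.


Let X = Σ_S X_S over the C(22, 6) = 74613 subsets S of size 6, where X_S = 1 if the K_6 on S is monochromatic.
For a fixed S, the K_6 on S has C(6, 2) = 15 edges. P[all 15 edges red] = (1/2)^15, and likewise for blue, so P[monochromatic] = 2·(1/2)^15 = 2^{1 − 15} = 1/16384.
By linearity of expectation: E[X] = C(22, 6) · 2^{1 − 15} = 74613 · 1/16384 = 74613/16384.
Numerically: E[X] ≈ 4.5540.

E[X] = C(22,6)·2^(1−C(6,2)) = 74613/16384 ≈ 4.5540.


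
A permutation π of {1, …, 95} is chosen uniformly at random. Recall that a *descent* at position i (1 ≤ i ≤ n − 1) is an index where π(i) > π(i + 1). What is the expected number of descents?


Write X = Σ X_I over i = 1, …, 94, with X_I the indicator of one descent.
There are 94 indicators.
For each fixed i, the pair (π(i), π(i+1)) is a uniformly random ordered pair of distinct values from {1, …, 95}; by symmetry P[π(i) > π(i+1)] = 1/2.
By linearity: E[X] = 94 · (1/2) = (95 − 1) · (1/2) = 47 ≈ 47.000000.

E[X] = 47 = 47.000000.


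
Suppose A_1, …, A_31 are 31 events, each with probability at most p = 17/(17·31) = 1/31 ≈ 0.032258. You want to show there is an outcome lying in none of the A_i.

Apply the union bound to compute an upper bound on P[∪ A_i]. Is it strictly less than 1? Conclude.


Union bound: P[∪_{i=1}^{31} A_i] ≤ Σ_i P[A_i] ≤ 31·p = 31·(1/31) = 1.
Numerically: 1 ≈ 1.000000.
Is 1 < 1? NO.
Since the bound 1 is ≥ 1, the union bound is uninformative here; it does NOT by itself certify existence.

31·p = 1 ≈ 1.000000; existence NOT certified by the union bound.


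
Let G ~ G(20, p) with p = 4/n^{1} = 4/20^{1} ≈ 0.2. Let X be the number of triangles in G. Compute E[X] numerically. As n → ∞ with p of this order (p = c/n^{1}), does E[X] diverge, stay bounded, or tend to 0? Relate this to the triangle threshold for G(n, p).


Number of potential triangles: C(20, 3) = 1140.
Each occurs with probability p³ ≈ (0.2)³ ≈ 8.000000e-03.
By linearity: E[X] = C(20, 3)·p³ ≈ 1140 · 8.000000e-03 ≈ 9.1200.
Here α = 1, so p = 4/n is exactly at the triangle threshold p ~ 1/n. Asymptotically E[X] → c³/6 = 4³/6 = 32/3 ≈ 10.6667, a bounded constant. In this regime the triangle count is asymptotically Poisson(c³/6).

E[X] ≈ 9.1200; in regime p = Θ(1/n^{1}) E[X] stays bounded (at the triangle threshold p ~ 1/n).


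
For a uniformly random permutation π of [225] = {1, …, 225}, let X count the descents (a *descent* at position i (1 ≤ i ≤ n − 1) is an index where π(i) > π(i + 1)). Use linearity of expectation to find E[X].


Write X = Σ X_I over i = 1, …, 224, with X_I the indicator of one descent.
There are 224 indicators.
For each fixed i, the pair (π(i), π(i+1)) is a uniformly random ordered pair of distinct values from {1, …, 225}; by symmetry P[π(i) > π(i+1)] = 1/2.
By linearity: E[X] = 224 · (1/2) = (225 − 1) · (1/2) = 112 ≈ 112.000.

E[X] = 112 = 112.000.


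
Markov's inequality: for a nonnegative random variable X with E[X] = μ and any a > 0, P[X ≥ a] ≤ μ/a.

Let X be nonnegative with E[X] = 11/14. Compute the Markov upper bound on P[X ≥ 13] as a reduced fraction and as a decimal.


μ = E[X] = 11/14, a = 13.
Markov: P[X ≥ 13] ≤ μ/a = (11/14)/13 = 11/182.
Numerically: ≈ 0.06044.
(Since a = 13 > μ = 0.78571, the bound 11/182 is < 1 and informative.)

P[X ≥ 13] ≤ 11/182 ≈ 0.06044.


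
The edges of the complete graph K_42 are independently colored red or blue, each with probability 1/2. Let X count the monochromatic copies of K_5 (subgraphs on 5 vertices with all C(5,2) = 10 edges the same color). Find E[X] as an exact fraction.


Let X = Σ_S X_S over the C(42, 5) = 850668 subsets S of size 5, where X_S = 1 if the K_5 on S is monochromatic.
For a fixed S, the K_5 on S has C(5, 2) = 10 edges. P[all 10 edges red] = (1/2)^10, and likewise for blue, so P[monochromatic] = 2·(1/2)^10 = 2^{1 − 10} = 1/512.
By linearity of expectation: E[X] = C(42, 5) · 2^{1 − 10} = 850668 · 1/512 = 212667/128.
Numerically: E[X] ≈ 1661.461.

E[X] = C(42,5)·2^(1−C(5,2)) = 212667/128 ≈ 1661.461.


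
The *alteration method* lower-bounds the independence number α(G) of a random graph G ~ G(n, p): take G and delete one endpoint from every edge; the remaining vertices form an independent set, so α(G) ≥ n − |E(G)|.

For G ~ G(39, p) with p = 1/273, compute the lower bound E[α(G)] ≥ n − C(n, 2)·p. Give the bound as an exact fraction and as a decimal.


E[|E(G)|] = C(39, 2)·p = 741 · (1/273) = 19/7.
E[α(G)] ≥ n − E[|E(G)|] = 39 − 19/7 = 254/7.
Numerically: ≈ 36.2857.
(This is only a lower bound; the true E[α(G)] may be larger.)

E[α(G)] ≥ 254/7 ≈ 36.2857.


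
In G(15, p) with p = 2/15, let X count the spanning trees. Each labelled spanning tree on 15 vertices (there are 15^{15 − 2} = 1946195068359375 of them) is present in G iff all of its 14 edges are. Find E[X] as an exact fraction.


K_15 has 15^{15 − 2} = 1946195068359375 labelled spanning trees.
For each such spanning tree H, let X_H = 1 if all 14 edges of H are present in G. Then P[X_H = 1] = p^{14} = (2/15)^{14} = 16384/29192926025390625.
By linearity: E[X] = Σ_H E[X_H] = 1946195068359375 · p^{14} = 1946195068359375 · 16384/29192926025390625 = 16384/15.
Numerically: E[X] ≈ 1092.27.

E[X] = 1946195068359375 · (2/15)^{14} = 16384/15 ≈ 1092.27.


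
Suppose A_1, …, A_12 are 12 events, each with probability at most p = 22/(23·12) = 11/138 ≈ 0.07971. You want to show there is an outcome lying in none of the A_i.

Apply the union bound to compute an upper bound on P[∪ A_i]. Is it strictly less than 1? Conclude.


Union bound: P[∪_{i=1}^{12} A_i] ≤ Σ_i P[A_i] ≤ 12·p = 12·(11/138) = 22/23.
Numerically: 22/23 ≈ 0.95652.
Is 22/23 < 1? YES.
Since P[∪ A_i] ≤ 22/23 < 1, the complement has P[∩ A_i^c] ≥ 1 − 22/23 = 1/23 > 0, so some outcome avoids every A_i.

12·p = 22/23 ≈ 0.95652; existence CERTIFIED by the union bound.


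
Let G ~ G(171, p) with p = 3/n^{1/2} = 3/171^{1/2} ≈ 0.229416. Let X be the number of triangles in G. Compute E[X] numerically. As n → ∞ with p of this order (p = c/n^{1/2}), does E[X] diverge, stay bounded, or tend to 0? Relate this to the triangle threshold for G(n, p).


Number of potential triangles: C(171, 3) = 818805.
Each occurs with probability p³ ≈ (0.229416)³ ≈ 1.20745123e-02.
By linearity: E[X] = C(171, 3)·p³ ≈ 818805 · 1.20745123e-02 ≈ 9886.671051.
Since α = 1/2 < 1, p = c/n^{1/2} ≫ 1/n is above the triangle threshold p ~ 1/n. Asymptotically E[X] ~ (c³/6)·n^{3(1−α)} = (3³/6)·n^{1.5} → ∞; triangles are abundant w.h.p.

E[X] ≈ 9886.671051; in regime p = Θ(1/n^{1/2}) E[X] diverges (above the triangle threshold p ~ 1/n).


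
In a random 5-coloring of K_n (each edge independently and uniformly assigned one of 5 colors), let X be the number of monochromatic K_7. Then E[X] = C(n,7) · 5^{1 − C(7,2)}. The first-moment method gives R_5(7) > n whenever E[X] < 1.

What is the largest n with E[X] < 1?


We need C(n, 7) · 5^{1 − 21} < 1, i.e. C(n, 7) < 5^{21 − 1} = 95367431640625.
Check values of n near the boundary:
  n = 335: C(335, 7) = 88202498238195; 88202498238195 < 95367431640625? YES
  n = 336: C(336, 7) = 90079147136880; 90079147136880 < 95367431640625? YES
  n = 337: C(337, 7) = 91989916924632; 91989916924632 < 95367431640625? YES
  n = 338: C(338, 7) = 93935323022736; 93935323022736 < 95367431640625? YES
  n = 339: C(339, 7) = 95915887062372; 95915887062372 < 95367431640625? NO
The largest n with C(n, 7) < 95367431640625 is n = 338 (where E[X] = 93935323022736/95367431640625 ≈ 0.984983). Hence R_5(7) > 338, i.e. R_5(7) ≥ 339.

Largest n = 338; hence R_5(7) > 338.


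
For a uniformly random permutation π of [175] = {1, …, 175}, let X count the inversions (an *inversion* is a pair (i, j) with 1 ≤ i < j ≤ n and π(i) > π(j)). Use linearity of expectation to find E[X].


Write X = Σ X_I over the C(175, 2) = 15225 pairs i < j, with X_I the indicator of one inversion.
There are 15225 indicators.
For each fixed pair i < j, the values π(i) and π(j) are two distinct elements of {1, …, 175} in uniformly random order; by symmetry P[π(i) > π(j)] = 1/2.
By linearity: E[X] = 15225 · (1/2) = C(175, 2) · (1/2) = 15225/2 = 15225/2 ≈ 7612.5000.

E[X] = 15225/2 = 7612.5000.


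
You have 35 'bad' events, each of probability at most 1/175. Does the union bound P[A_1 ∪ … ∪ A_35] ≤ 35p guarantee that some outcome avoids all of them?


Union bound: P[∪_{i=1}^{35} A_i] ≤ Σ_i P[A_i] ≤ 35·p = 35·(1/175) = 1/5.
Numerically: 1/5 ≈ 0.200.
Is 1/5 < 1? YES.
Since P[∪ A_i] ≤ 1/5 < 1, the complement has P[∩ A_i^c] ≥ 1 − 1/5 = 4/5 > 0, so some outcome avoids every A_i.

35·p = 1/5 ≈ 0.200; existence CERTIFIED by the union bound.


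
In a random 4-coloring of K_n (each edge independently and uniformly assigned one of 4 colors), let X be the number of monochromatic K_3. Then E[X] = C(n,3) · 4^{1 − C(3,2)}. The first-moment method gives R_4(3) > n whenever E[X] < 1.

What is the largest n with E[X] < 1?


We need C(n, 3) · 4^{1 − 3} < 1, i.e. C(n, 3) < 4^{3 − 1} = 16.
Check values of n near the boundary:
  n = 3: C(3, 3) = 1; 1 < 16? YES
  n = 4: C(4, 3) = 4; 4 < 16? YES
  n = 5: C(5, 3) = 10; 10 < 16? YES
  n = 6: C(6, 3) = 20; 20 < 16? NO
  n = 7: C(7, 3) = 35; 35 < 16? NO
  n = 8: C(8, 3) = 56; 56 < 16? NO
The largest n with C(n, 3) < 16 is n = 5 (where E[X] = 5/8 ≈ 0.625000). Hence R_4(3) > 5, i.e. R_4(3) ≥ 6.

Largest n = 5; hence R_4(3) > 5.


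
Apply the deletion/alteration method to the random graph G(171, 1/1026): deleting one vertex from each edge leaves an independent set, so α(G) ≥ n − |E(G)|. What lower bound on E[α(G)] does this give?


E[|E(G)|] = C(171, 2)·p = 14535 · (1/1026) = 85/6.
E[α(G)] ≥ n − E[|E(G)|] = 171 − 85/6 = 941/6.
Numerically: ≈ 156.83333.
(This is only a lower bound; the true E[α(G)] may be larger.)

E[α(G)] ≥ 941/6 ≈ 156.83333.


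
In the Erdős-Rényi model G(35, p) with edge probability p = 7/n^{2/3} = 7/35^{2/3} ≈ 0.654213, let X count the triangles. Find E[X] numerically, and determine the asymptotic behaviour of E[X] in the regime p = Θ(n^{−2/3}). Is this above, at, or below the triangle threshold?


Number of potential triangles: C(35, 3) = 6545.
Each occurs with probability p³ ≈ (0.654213)³ ≈ 2.80000000e-01.
By linearity: E[X] = C(35, 3)·p³ ≈ 6545 · 2.80000000e-01 ≈ 1832.600000.
Since α = 2/3 < 1, p = c/n^{2/3} ≫ 1/n is above the triangle threshold p ~ 1/n. Asymptotically E[X] ~ (c³/6)·n^{3(1−α)} = (7³/6)·n^{1} → ∞; triangles are abundant w.h.p.

E[X] ≈ 1832.600000; in regime p = Θ(1/n^{2/3}) E[X] diverges (above the triangle threshold p ~ 1/n).


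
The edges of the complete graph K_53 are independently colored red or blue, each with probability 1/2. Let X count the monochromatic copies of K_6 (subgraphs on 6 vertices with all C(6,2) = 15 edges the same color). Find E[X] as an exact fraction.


Let X = Σ_S X_S over the C(53, 6) = 22957480 subsets S of size 6, where X_S = 1 if the K_6 on S is monochromatic.
For a fixed S, the K_6 on S has C(6, 2) = 15 edges. P[all 15 edges red] = (1/2)^15, and likewise for blue, so P[monochromatic] = 2·(1/2)^15 = 2^{1 − 15} = 1/16384.
Summing: E[X] = C(53, 6) · 2^{1 − 15} = 22957480 · 1/16384 = 2869685/2048.
Numerically: E[X] ≈ 1401.213.

E[X] = C(53,6)·2^(1−C(6,2)) = 2869685/2048 ≈ 1401.213.


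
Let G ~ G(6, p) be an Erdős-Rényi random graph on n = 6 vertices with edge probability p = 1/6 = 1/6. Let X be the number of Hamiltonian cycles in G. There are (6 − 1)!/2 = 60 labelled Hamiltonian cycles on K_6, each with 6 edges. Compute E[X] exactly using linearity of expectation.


K_6 has (6 − 1)!/2 = 60 labelled Hamiltonian cycles.
For each such Hamiltonian cycle H, let X_H = 1 if all 6 edges of H are present in G. Then P[X_H = 1] = p^{6} = (1/6)^{6} = 1/46656.
Summing the indicators: E[X] = Σ_H E[X_H] = 60 · p^{6} = 60 · 1/46656 = 5/3888.
Numerically: E[X] ≈ 0.001286.

E[X] = 60 · (1/6)^{6} = 5/3888 ≈ 0.001286.


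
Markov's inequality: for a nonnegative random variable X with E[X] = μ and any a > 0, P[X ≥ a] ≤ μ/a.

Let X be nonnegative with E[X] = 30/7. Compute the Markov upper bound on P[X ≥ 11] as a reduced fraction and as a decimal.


μ = E[X] = 30/7, a = 11.
Markov: P[X ≥ 11] ≤ μ/a = (30/7)/11 = 30/77.
Numerically: ≈ 0.38961.
(Since a = 11 > μ = 4.28571, the bound 30/77 is < 1 and informative.)

P[X ≥ 11] ≤ 30/77 ≈ 0.38961.


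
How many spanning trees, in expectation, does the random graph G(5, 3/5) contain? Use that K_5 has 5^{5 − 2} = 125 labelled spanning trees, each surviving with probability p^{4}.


K_5 has 5^{5 − 2} = 125 labelled spanning trees.
For each such spanning tree H, let X_H = 1 if all 4 edges of H are present in G. Then P[X_H = 1] = p^{4} = (3/5)^{4} = 81/625.
Summing the indicators: E[X] = Σ_H E[X_H] = 125 · p^{4} = 125 · 81/625 = 81/5.
Numerically: E[X] ≈ 16.2.

E[X] = 125 · (3/5)^{4} = 81/5 ≈ 16.2.


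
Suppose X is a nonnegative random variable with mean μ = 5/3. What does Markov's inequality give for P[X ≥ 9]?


μ = E[X] = 5/3, a = 9.
Markov: P[X ≥ 9] ≤ μ/a = (5/3)/9 = 5/27.
Numerically: ≈ 0.185.
(Since a = 9 > μ = 1.667, the bound 5/27 is < 1 and informative.)

P[X ≥ 9] ≤ 5/27 ≈ 0.185.


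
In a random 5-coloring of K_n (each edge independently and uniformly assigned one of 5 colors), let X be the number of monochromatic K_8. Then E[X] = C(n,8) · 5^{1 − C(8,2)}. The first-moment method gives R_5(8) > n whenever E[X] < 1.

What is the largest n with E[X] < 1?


We need C(n, 8) · 5^{1 − 28} < 1, i.e. C(n, 8) < 5^{28 − 1} = 7450580596923828125.
Check values of n near the boundary:
  n = 857: C(857, 8) = 6983854138365964575; 6983854138365964575 < 7450580596923828125? YES
  n = 858: C(858, 8) = 7049584530256467771; 7049584530256467771 < 7450580596923828125? YES
  n = 859: C(859, 8) = 7115855595170747139; 7115855595170747139 < 7450580596923828125? YES
  n = 860: C(860, 8) = 7182671140665308145; 7182671140665308145 < 7450580596923828125? YES
  n = 861: C(861, 8) = 7250034996615275865; 7250034996615275865 < 7450580596923828125? YES
  n = 862: C(862, 8) = 7317951015318931845; 7317951015318931845 < 7450580596923828125? YES
  n = 863: C(863, 8) = 7386423071602617757; 7386423071602617757 < 7450580596923828125? YES
  n = 864: C(864, 8) = 7455455062926006708; 7455455062926006708 < 7450580596923828125? NO
The largest n with C(n, 8) < 7450580596923828125 is n = 863 (where E[X] = 7386423071602617757/7450580596923828125 ≈ 0.9914). Hence R_5(8) > 863, i.e. R_5(8) ≥ 864.

Largest n = 863; hence R_5(8) > 863.


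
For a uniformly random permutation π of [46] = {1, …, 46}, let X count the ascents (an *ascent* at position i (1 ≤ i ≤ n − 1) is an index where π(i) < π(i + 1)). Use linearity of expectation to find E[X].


Write X = Σ X_I over i = 1, …, 45, with X_I the indicator of one ascent.
There are 45 indicators.
For each fixed i, the pair (π(i), π(i+1)) is a uniformly random ordered pair of distinct values from {1, …, 46}; by symmetry P[π(i) < π(i+1)] = 1/2.
By linearity: E[X] = 45 · (1/2) = (46 − 1) · (1/2) = 45/2 ≈ 22.50000.

E[X] = 45/2 = 22.50000.


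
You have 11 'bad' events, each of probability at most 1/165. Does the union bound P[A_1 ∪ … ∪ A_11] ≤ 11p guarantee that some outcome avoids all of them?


Union bound: P[∪_{i=1}^{11} A_i] ≤ Σ_i P[A_i] ≤ 11·p = 11·(1/165) = 1/15.
Numerically: 1/15 ≈ 0.0666667.
Is 1/15 < 1? YES.
Since P[∪ A_i] ≤ 1/15 < 1, the complement has P[∩ A_i^c] ≥ 1 − 1/15 = 14/15 > 0, so some outcome avoids every A_i.

11·p = 1/15 ≈ 0.0666667; existence CERTIFIED by the union bound.


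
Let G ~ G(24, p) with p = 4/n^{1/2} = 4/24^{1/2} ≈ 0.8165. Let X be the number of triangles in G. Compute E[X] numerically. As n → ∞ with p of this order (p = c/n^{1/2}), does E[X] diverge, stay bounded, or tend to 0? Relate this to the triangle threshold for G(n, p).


Number of potential triangles: C(24, 3) = 2024.
Each occurs with probability p³ ≈ (0.8165)³ ≈ 5.4433105e-01.
By linearity: E[X] = C(24, 3)·p³ ≈ 2024 · 5.4433105e-01 ≈ 1101.72605.
Since α = 1/2 < 1, p = c/n^{1/2} ≫ 1/n is above the triangle threshold p ~ 1/n. Asymptotically E[X] ~ (c³/6)·n^{3(1−α)} = (4³/6)·n^{1.5} → ∞; triangles are abundant w.h.p.

E[X] ≈ 1101.72605; in regime p = Θ(1/n^{1/2}) E[X] diverges (above the triangle threshold p ~ 1/n).


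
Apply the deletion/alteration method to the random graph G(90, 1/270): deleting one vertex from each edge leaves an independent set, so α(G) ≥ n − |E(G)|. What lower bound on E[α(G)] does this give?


E[|E(G)|] = C(90, 2)·p = 4005 · (1/270) = 89/6.
E[α(G)] ≥ n − E[|E(G)|] = 90 − 89/6 = 451/6.
Numerically: ≈ 75.167.
(This is only a lower bound; the true E[α(G)] may be larger.)

E[α(G)] ≥ 451/6 ≈ 75.167.


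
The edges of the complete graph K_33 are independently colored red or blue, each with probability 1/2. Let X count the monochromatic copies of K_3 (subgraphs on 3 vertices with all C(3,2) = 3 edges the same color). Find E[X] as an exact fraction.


Let X = Σ_S X_S over the C(33, 3) = 5456 subsets S of size 3, where X_S = 1 if the K_3 on S is monochromatic.
For a fixed S, the K_3 on S has C(3, 2) = 3 edges. P[all 3 edges red] = (1/2)^3, and likewise for blue, so P[monochromatic] = 2·(1/2)^3 = 2^{1 − 3} = 1/4.
By linearity: E[X] = C(33, 3) · 2^{1 − 3} = 5456 · 1/4 = 1364.
Numerically: E[X] ≈ 1364.0000.

E[X] = C(33,3)·2^(1−C(3,2)) = 1364 ≈ 1364.0000.


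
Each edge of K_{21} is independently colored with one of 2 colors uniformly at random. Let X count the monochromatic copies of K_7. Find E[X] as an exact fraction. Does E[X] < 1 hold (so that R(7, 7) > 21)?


E[X] = C(21, 7) · 2^{1 − 21} = 116280 · 2^{−20} = 116280/1048576.
As a reduced fraction: E[X] = 14535/131072 ≈ 0.1108932.
Is E[X] < 1? YES.
Since E[X] < 1, there exists a 2-coloring of K_{21} with no monochromatic K_7; hence R(7, 7) > 21.

E[X] = 14535/131072 ≈ 0.1108932; E[X] < 1, so R(7, 7) > 21.


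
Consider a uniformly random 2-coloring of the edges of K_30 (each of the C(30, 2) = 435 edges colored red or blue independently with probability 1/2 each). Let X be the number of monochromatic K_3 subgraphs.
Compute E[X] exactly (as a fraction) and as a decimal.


Let X = Σ_S X_S over the C(30, 3) = 4060 subsets S of size 3, where X_S = 1 if the K_3 on S is monochromatic.
For a fixed S, the K_3 on S has C(3, 2) = 3 edges. P[all 3 edges red] = (1/2)^3, and likewise for blue, so P[monochromatic] = 2·(1/2)^3 = 2^{1 − 3} = 1/4.
By linearity of expectation: E[X] = C(30, 3) · 2^{1 − 3} = 4060 · 1/4 = 1015.
Numerically: E[X] ≈ 1015.000.

E[X] = C(30,3)·2^(1−C(3,2)) = 1015 ≈ 1015.000.


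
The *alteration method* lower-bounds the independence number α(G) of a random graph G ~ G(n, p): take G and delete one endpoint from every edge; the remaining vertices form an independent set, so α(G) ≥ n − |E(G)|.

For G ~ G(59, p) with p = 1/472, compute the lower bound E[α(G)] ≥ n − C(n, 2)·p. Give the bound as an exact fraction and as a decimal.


E[|E(G)|] = C(59, 2)·p = 1711 · (1/472) = 29/8.
E[α(G)] ≥ n − E[|E(G)|] = 59 − 29/8 = 443/8.
Numerically: ≈ 55.375000.
(This is only a lower bound; the true E[α(G)] may be larger.)

E[α(G)] ≥ 443/8 ≈ 55.375000.


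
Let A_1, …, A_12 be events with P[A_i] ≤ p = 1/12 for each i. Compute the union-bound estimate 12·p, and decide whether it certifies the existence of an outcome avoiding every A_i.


Union bound: P[∪_{i=1}^{12} A_i] ≤ Σ_i P[A_i] ≤ 12·p = 12·(1/12) = 1.
Numerically: 1 ≈ 1.0000.
Is 1 < 1? NO.
Since the bound 1 is ≥ 1, the union bound is uninformative here; it does NOT by itself certify existence.

12·p = 1 ≈ 1.0000; existence NOT certified by the union bound.


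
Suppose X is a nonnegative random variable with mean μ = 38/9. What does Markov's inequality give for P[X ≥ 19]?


μ = E[X] = 38/9, a = 19.
Markov: P[X ≥ 19] ≤ μ/a = (38/9)/19 = 2/9.
Numerically: ≈ 0.2222.
(Since a = 19 > μ = 4.2222, the bound 2/9 is < 1 and informative.)

P[X ≥ 19] ≤ 2/9 ≈ 0.2222.


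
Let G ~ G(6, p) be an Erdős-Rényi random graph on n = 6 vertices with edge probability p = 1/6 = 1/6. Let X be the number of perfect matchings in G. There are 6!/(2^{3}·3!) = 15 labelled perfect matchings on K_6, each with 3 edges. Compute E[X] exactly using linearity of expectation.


K_6 has 6!/(2^{3}·3!) = 15 labelled perfect matchings.
For each such perfect matching H, let X_H = 1 if all 3 edges of H are present in G. Then P[X_H = 1] = p^{3} = (1/6)^{3} = 1/216.
By linearity: E[X] = Σ_H E[X_H] = 15 · p^{3} = 15 · 1/216 = 5/72.
Numerically: E[X] ≈ 0.069444.

E[X] = 15 · (1/6)^{3} = 5/72 ≈ 0.069444.


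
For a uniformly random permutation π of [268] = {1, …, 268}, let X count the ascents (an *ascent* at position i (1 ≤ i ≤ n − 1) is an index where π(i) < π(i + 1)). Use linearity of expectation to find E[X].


Write X = Σ X_I over i = 1, …, 267, with X_I the indicator of one ascent.
There are 267 indicators.
For each fixed i, the pair (π(i), π(i+1)) is a uniformly random ordered pair of distinct values from {1, …, 268}; by symmetry P[π(i) < π(i+1)] = 1/2.
By linearity: E[X] = 267 · (1/2) = (268 − 1) · (1/2) = 267/2 ≈ 133.50000.

E[X] = 267/2 = 133.50000.


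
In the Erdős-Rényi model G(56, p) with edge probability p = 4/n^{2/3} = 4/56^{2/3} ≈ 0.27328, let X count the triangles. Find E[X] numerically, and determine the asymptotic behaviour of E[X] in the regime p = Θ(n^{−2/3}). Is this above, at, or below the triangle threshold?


Number of potential triangles: C(56, 3) = 27720.
Each occurs with probability p³ ≈ (0.27328)³ ≈ 2.0408163e-02.
By linearity: E[X] = C(56, 3)·p³ ≈ 27720 · 2.0408163e-02 ≈ 565.71429.
Since α = 2/3 < 1, p = c/n^{2/3} ≫ 1/n is above the triangle threshold p ~ 1/n. Asymptotically E[X] ~ (c³/6)·n^{3(1−α)} = (4³/6)·n^{1} → ∞; triangles are abundant w.h.p.

E[X] ≈ 565.71429; in regime p = Θ(1/n^{2/3}) E[X] diverges (above the triangle threshold p ~ 1/n).


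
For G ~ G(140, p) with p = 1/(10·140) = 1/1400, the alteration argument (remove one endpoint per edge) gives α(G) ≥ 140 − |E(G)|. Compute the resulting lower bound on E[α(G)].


E[|E(G)|] = C(140, 2)·p = 9730 · (1/1400) = 139/20.
E[α(G)] ≥ n − E[|E(G)|] = 140 − 139/20 = 2661/20.
Numerically: ≈ 133.050.
(This is only a lower bound; the true E[α(G)] may be larger.)

E[α(G)] ≥ 2661/20 ≈ 133.050.


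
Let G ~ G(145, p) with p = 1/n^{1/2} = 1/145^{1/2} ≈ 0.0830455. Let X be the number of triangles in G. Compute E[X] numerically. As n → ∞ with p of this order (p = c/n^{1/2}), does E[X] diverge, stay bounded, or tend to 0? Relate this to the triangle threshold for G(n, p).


Number of potential triangles: C(145, 3) = 497640.
Each occurs with probability p³ ≈ (0.0830455)³ ≈ 5.72727447e-04.
By linearity: E[X] = C(145, 3)·p³ ≈ 497640 · 5.72727447e-04 ≈ 285.012087.
Since α = 1/2 < 1, p = c/n^{1/2} ≫ 1/n is above the triangle threshold p ~ 1/n. Asymptotically E[X] ~ (c³/6)·n^{3(1−α)} = (1³/6)·n^{1.5} → ∞; triangles are abundant w.h.p.

E[X] ≈ 285.012087; in regime p = Θ(1/n^{1/2}) E[X] diverges (above the triangle threshold p ~ 1/n).


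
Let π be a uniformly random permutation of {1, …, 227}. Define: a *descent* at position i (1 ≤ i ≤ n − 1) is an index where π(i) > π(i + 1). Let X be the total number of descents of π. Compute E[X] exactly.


Write X = Σ X_I over i = 1, …, 226, with X_I the indicator of one descent.
There are 226 indicators.
For each fixed i, the pair (π(i), π(i+1)) is a uniformly random ordered pair of distinct values from {1, …, 227}; by symmetry P[π(i) > π(i+1)] = 1/2.
By linearity: E[X] = 226 · (1/2) = (227 − 1) · (1/2) = 113 ≈ 113.0000.

E[X] = 113 = 113.0000.


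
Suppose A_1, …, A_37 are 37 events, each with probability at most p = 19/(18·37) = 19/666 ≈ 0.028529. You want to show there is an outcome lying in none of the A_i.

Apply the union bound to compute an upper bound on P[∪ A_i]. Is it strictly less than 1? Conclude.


Union bound: P[∪_{i=1}^{37} A_i] ≤ Σ_i P[A_i] ≤ 37·p = 37·(19/666) = 19/18.
Numerically: 19/18 ≈ 1.055556.
Is 19/18 < 1? NO.
Since the bound 19/18 is ≥ 1, the union bound is uninformative here; it does NOT by itself certify existence.

37·p = 19/18 ≈ 1.055556; existence NOT certified by the union bound.


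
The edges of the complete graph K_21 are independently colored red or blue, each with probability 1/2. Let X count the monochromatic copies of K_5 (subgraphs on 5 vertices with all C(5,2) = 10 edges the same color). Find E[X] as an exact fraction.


Let X = Σ_S X_S over the C(21, 5) = 20349 subsets S of size 5, where X_S = 1 if the K_5 on S is monochromatic.
For a fixed S, the K_5 on S has C(5, 2) = 10 edges. P[all 10 edges red] = (1/2)^10, and likewise for blue, so P[monochromatic] = 2·(1/2)^10 = 2^{1 − 10} = 1/512.
By linearity: E[X] = C(21, 5) · 2^{1 − 10} = 20349 · 1/512 = 20349/512.
Numerically: E[X] ≈ 39.7441.

E[X] = C(21,5)·2^(1−C(5,2)) = 20349/512 ≈ 39.7441.
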